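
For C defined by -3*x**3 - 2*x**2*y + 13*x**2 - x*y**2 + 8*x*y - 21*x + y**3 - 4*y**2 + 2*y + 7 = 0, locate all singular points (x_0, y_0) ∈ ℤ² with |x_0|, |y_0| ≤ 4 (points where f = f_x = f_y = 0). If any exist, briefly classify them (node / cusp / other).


Singular points: {(1, 2)}; classification: cusp.

Compute partial derivatives:
  f_x = -9*x**2 - 4*x*y + 26*x - y**2 + 8*y - 21.
  f_y = -2*x**2 - 2*x*y + 8*x + 3*y**2 - 8*y + 2.
Scan x_0 ∈ {−4, ..., 4}. For each x_0, f_y(x_0, y) is a polynomial in y; find its integer roots y ∈ {−4, ..., 4}, then test f_x and f at those candidates.
  x = -4: f_y(-4, y) = 3*y**2 - 62; no integer root y with |y| ≤ 4.
  x = -3: f_y(-3, y) = 3*y**2 - 2*y - 40; vanishes at y ∈ {4}. (-3, 4): f_x = -116 ≠ 0.
  x = -2: f_y(-2, y) = 3*y**2 - 4*y - 22; no integer root y with |y| ≤ 4.
  x = -1: f_y(-1, y) = 3*y**2 - 6*y - 8; no integer root y with |y| ≤ 4.
  x = 0: f_y(0, y) = 3*y**2 - 8*y + 2; no integer root y with |y| ≤ 4.
  x = 1: f_y(1, y) = 3*y**2 - 10*y + 8; vanishes at y ∈ {2}. (1, 2): f_x = 0, f = 0 — SINGULAR.
  x = 2: f_y(2, y) = 3*y**2 - 12*y + 10; no integer root y with |y| ≤ 4.
  x = 3: f_y(3, y) = 3*y**2 - 14*y + 8; vanishes at y ∈ {4}. (3, 4): f_x = -56 ≠ 0.
  x = 4: f_y(4, y) = 3*y**2 - 16*y + 2; no integer root y with |y| ≤ 4.
Only singular point on the grid: (1, 2).
Classify: substitute x = 1 + u, y = 2 + v and expand: f = -3*u**3 - 2*u**2*v - u*v**2 + v**3 + v**2.
No constant or linear terms (consistent with a singular point). Quadratic part: v**2. Cubic part: -3*u**3 - 2*u**2*v - u*v**2 + v**3.
The quadratic part v**2 is a perfect square, so there is a single (double) tangent line v = 0, i.e. y = 2. Restricting the cubic part to that line (v = 0) leaves -3*u**3 ≠ 0, so f is not divisible by v and the branch is v² ≈ 3*u**3 to lowest order — this is a cusp.
Classification: cusp.


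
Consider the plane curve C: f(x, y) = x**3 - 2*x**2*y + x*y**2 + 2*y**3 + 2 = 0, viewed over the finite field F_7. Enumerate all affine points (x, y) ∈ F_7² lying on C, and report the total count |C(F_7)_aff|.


Affine F_7-points: {(0, 3), (0, 5), (0, 6), (3, 2), (3, 3), (3, 4), (5, 1), (5, 2), (5, 5), (6, 1), (6, 4), (6, 6)}; count = 12.

For each of the 49 pairs (x, y) ∈ F_7², evaluate f(x, y) mod 7. Record the zeros.
  x = 0: [0↦2, 1↦4, 2↦4, 3↦0, 4↦4, 5↦0, 6↦0]  zeros at y ∈ {3, 5, 6}
  x = 1: [0↦3, 1↦4, 2↦5, 3↦4, 4↦6, 5↦2, 6↦4]  zeros at y ∈ ∅
  x = 2: [0↦3, 1↦6, 2↦4, 3↦2, 4↦5, 5↦4, 6↦4]  zeros at y ∈ ∅
  x = 3: [0↦1, 1↦2, 2↦0, 3↦0, 4↦0, 5↦5, 6↦6]  zeros at y ∈ {2, 3, 4}
  x = 4: [0↦3, 1↦5, 2↦6, 3↦4, 4↦4, 5↦4, 6↦2]  zeros at y ∈ ∅
  x = 5: [0↦1, 1↦0, 2↦0, 3↦6, 4↦2, 5↦0, 6↦5]  zeros at y ∈ {1, 2, 5}
  x = 6: [0↦1, 1↦0, 2↦2, 3↦5, 4↦0, 5↦6, 6↦0]  zeros at y ∈ {1, 4, 6}
Collecting zeros: affine points = {(0, 3), (0, 5), (0, 6), (3, 2), (3, 3), (3, 4), (5, 1), (5, 2), (5, 5), (6, 1), (6, 4), (6, 6)}.
Total count |C(F_7)_aff| = 12.


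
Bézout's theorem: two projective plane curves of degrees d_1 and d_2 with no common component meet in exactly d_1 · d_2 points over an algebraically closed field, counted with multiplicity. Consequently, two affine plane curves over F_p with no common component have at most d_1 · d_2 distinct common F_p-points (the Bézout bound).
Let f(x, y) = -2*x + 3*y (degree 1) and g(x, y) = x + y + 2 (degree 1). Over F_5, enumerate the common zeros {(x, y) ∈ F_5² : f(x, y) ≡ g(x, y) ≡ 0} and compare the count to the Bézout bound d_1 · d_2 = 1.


Common zeros: ∅; count = 0; Bézout bound = 1.

deg(f) = 1, deg(g) = 1, so Bézout bound = 1.
Scan x ∈ F_5. For each x, list the y ∈ F_5 with f(x, y) ≡ 0 and those with g(x, y) ≡ 0 (mod 5); the common zeros in that column are the intersection.
  x = 0: f ≡ 0 at y ∈ {0}; g ≡ 0 at y ∈ {3}; common: ∅.
  x = 1: f ≡ 0 at y ∈ {4}; g ≡ 0 at y ∈ {2}; common: ∅.
  x = 2: f ≡ 0 at y ∈ {3}; g ≡ 0 at y ∈ {1}; common: ∅.
  x = 3: f ≡ 0 at y ∈ {2}; g ≡ 0 at y ∈ {0}; common: ∅.
  x = 4: f ≡ 0 at y ∈ {1}; g ≡ 0 at y ∈ {4}; common: ∅.
Collecting: common zeros = ∅, so the count is 0.
Comparison with the Bézout bound: 0 ≤ 1 = deg(f)·deg(g), as expected for curves with no common component (the affine F_5-count falls short of the bound because intersections may lie at infinity, over extension fields, or carry multiplicity).


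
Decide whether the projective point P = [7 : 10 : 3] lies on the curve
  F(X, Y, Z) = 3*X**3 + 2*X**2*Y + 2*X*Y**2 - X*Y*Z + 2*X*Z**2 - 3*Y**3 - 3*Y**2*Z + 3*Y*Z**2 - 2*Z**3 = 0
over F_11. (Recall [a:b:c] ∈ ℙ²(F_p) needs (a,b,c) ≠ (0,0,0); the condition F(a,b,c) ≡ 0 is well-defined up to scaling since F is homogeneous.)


F(7,10,3) ≡ 4 (mod 11); P is NOT on the curve.

Evaluate F(7, 10, 3) term-by-term (mod 11).
  3*X**3 ↦ 3·343·1·1 = 1029
  2*X**2*Y ↦ 2·49·10·1 = 980
  2*X*Y**2 ↦ 2·7·100·1 = 1400
  -X*Y*Z ↦ -1·7·10·3 = -210
  2*X*Z**2 ↦ 2·7·1·9 = 126
  -3*Y**3 ↦ -3·1·1000·1 = -3000
  -3*Y**2*Z ↦ -3·1·100·3 = -900
  3*Y*Z**2 ↦ 3·1·10·9 = 270
  -2*Z**3 ↦ -2·1·1·27 = -54
Sum: F(7, 10, 3) = (1029) + (980) + (1400) + (-210) + (126) + (-3000) + (-900) + (270) + (-54) = -359.
Reducing mod 11: -359 ≡ 4 (mod 11).
Since F(a, b, c) ≡ 4 ≠ 0 (mod 11), P does NOT lie on the curve.


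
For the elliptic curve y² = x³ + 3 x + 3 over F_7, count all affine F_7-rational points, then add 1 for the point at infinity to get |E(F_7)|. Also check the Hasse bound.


Affine points = {(1, 0), (3, 2), (3, 5), (4, 3), (4, 4)}; affine count = 5; |E(F_7)| = 6.

Discriminant check: Δ ∝ 4a³ + 27b² = 4·3³ + 27·3² = 4·27 + 27·9 ≡ 1 (mod 7). Nonzero ⇒ E is nonsingular.
For each x ∈ F_7, compute rhs = x³ + 3·x + 3 mod 7, then count y ∈ F_7 with y² ≡ rhs.
  x = 0: rhs = 3, matching y values: none (0 points).
  x = 1: rhs = 0, matching y values: 0 (1 points).
  x = 2: rhs = 3, matching y values: none (0 points).
  x = 3: rhs = 4, matching y values: 2, 5 (2 points).
  x = 4: rhs = 2, matching y values: 3, 4 (2 points).
  x = 5: rhs = 3, matching y values: none (0 points).
  x = 6: rhs = 6, matching y values: none (0 points).
Total affine count: 5.
Full point count |E(F_7)| = 5 + 1 = 6.
Hasse bound: |6 − (7+1)| = |-2| = 2 ≤ 2√7 ≈ 5.2915 ✓.


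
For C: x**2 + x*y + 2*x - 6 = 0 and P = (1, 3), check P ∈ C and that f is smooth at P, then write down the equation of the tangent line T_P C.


Tangent line at P: 7*x + y - 10 = 0.

Step 1: f(1, 3) = 0, so P lies on C.
Step 2: partial derivatives
  f_x(x, y) = 2*x + y + 2, f_y(x, y) = x.
  f_x(P) = 7, f_y(P) = 1 (gradient nonzero, so P is smooth).
Step 3: tangent line at P: 7·(x − 1) + 1·(y − 3) = 0.
Expanding: 7*x + y - 10 = 0.


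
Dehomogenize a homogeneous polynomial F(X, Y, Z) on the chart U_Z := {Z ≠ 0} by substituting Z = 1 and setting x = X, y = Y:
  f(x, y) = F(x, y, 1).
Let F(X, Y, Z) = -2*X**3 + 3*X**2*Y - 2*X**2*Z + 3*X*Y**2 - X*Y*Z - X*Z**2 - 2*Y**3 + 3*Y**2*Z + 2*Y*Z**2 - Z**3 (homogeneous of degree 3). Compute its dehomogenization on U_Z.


f(x, y) = -2*x**3 + 3*x**2*y - 2*x**2 + 3*x*y**2 - x*y - x - 2*y**3 + 3*y**2 + 2*y - 1

On U_Z we set Z = 1. Each monomial c·X^i·Y^j·Z^k in F becomes c·x^i·y^j·1^k = c·x^i·y^j.
Substituting Z = 1: F(X, Y, 1) = -2*x**3 + 3*x**2*y - 2*x**2 + 3*x*y**2 - x*y - x - 2*y**3 + 3*y**2 + 2*y - 1.
Note: deg(f) ≤ deg(F) = 3; strict inequality happens when F is divisible by Z (lost terms).


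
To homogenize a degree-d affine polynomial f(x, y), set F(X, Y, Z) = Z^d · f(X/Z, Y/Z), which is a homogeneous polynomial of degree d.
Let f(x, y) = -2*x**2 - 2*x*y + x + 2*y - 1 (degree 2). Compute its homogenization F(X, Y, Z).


F(X, Y, Z) = -2*X**2 - 2*X*Y + X*Z + 2*Y*Z - Z**2

deg(f) = 2.
Substitute x = X/Z, y = Y/Z into f, then multiply by Z^2.
  monomial -2·x^2·y^0 ↦ -2·X^2·Y^0·Z^0.
  monomial -2·x^1·y^1 ↦ -2·X^1·Y^1·Z^0.
  monomial 1·x^1·y^0 ↦ 1·X^1·Y^0·Z^1.
  monomial 2·x^0·y^1 ↦ 2·X^0·Y^1·Z^1.
  monomial -1·x^0·y^0 ↦ -1·X^0·Y^0·Z^2.
Collecting: F(X, Y, Z) = -2*X**2 - 2*X*Y + X*Z + 2*Y*Z - Z**2.


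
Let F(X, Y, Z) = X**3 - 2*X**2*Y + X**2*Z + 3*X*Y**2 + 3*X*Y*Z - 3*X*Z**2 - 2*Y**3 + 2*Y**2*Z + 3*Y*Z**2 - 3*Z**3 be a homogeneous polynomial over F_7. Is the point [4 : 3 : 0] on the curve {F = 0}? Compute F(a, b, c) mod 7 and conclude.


F(4,3,0) ≡ 1 (mod 7); P is NOT on the curve.

Evaluate F(4, 3, 0) term-by-term (mod 7).
  X**3 ↦ 1·64·1·1 = 64
  -2*X**2*Y ↦ -2·16·3·1 = -96
  X**2*Z ↦ 1·16·1·0 = 0
  3*X*Y**2 ↦ 3·4·9·1 = 108
  3*X*Y*Z ↦ 3·4·3·0 = 0
  -3*X*Z**2 ↦ -3·4·1·0 = 0
  -2*Y**3 ↦ -2·1·27·1 = -54
  2*Y**2*Z ↦ 2·1·9·0 = 0
  3*Y*Z**2 ↦ 3·1·3·0 = 0
  -3*Z**3 ↦ -3·1·1·0 = 0
Sum: F(4, 3, 0) = (64) + (-96) + (0) + (108) + (0) + (0) + (-54) + (0) + (0) + (0) = 22.
Reducing mod 7: 22 ≡ 1 (mod 7).
Since F(a, b, c) ≡ 1 ≠ 0 (mod 7), P does NOT lie on the curve.


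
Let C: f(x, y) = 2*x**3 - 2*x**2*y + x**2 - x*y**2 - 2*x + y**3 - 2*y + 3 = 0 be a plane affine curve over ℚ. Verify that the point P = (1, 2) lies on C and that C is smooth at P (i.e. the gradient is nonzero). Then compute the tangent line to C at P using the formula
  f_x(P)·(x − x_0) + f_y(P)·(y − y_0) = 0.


Tangent line at P: -6*x + 4*y - 2 = 0.

Step 1: f(1, 2) = 0, so P lies on C.
Step 2: partial derivatives
  f_x(x, y) = 6*x**2 - 4*x*y + 2*x - y**2 - 2, f_y(x, y) = -2*x**2 - 2*x*y + 3*y**2 - 2.
  f_x(P) = -6, f_y(P) = 4 (gradient nonzero, so P is smooth).
Step 3: tangent line at P: -6·(x − 1) + 4·(y − 2) = 0.
Expanding: -6*x + 4*y - 2 = 0.


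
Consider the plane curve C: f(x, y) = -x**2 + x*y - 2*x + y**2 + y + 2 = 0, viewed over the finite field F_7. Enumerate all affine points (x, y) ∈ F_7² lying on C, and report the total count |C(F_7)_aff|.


Affine F_7-points: {(0, 3), (1, 2), (1, 3), (4, 4), (4, 5), (5, 4), (6, 2), (6, 5)}; count = 8.

For each of the 49 pairs (x, y) ∈ F_7², evaluate f(x, y) mod 7. Record the zeros.
  x = 0: [0↦2, 1↦4, 2↦1, 3↦0, 4↦1, 5↦4, 6↦2]  zeros at y ∈ {3}
  x = 1: [0↦6, 1↦2, 2↦0, 3↦0, 4↦2, 5↦6, 6↦5]  zeros at y ∈ {2, 3}
  x = 2: [0↦1, 1↦5, 2↦4, 3↦5, 4↦1, 5↦6, 6↦6]  zeros at y ∈ ∅
  x = 3: [0↦1, 1↦6, 2↦6, 3↦1, 4↦5, 5↦4, 6↦5]  zeros at y ∈ ∅
  x = 4: [0↦6, 1↦5, 2↦6, 3↦2, 4↦0, 5↦0, 6↦2]  zeros at y ∈ {4, 5}
  x = 5: [0↦2, 1↦2, 2↦4, 3↦1, 4↦0, 5↦1, 6↦4]  zeros at y ∈ {4}
  x = 6: [0↦3, 1↦4, 2↦0, 3↦5, 4↦5, 5↦0, 6↦4]  zeros at y ∈ {2, 5}
Collecting zeros: affine points = {(0, 3), (1, 2), (1, 3), (4, 4), (4, 5), (5, 4), (6, 2), (6, 5)}.
Total count |C(F_7)_aff| = 8.


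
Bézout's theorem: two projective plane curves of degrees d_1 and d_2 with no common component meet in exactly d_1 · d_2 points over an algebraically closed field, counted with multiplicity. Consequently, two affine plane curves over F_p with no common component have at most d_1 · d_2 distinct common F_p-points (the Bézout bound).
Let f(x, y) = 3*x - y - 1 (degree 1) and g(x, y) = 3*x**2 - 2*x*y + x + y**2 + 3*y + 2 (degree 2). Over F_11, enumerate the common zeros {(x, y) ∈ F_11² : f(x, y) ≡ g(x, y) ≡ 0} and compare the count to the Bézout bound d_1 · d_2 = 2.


Common zeros: {(0, 10), (10, 7)}; count = 2; Bézout bound = 2.

deg(f) = 1, deg(g) = 2, so Bézout bound = 2.
Scan x ∈ F_11. For each x, list the y ∈ F_11 with f(x, y) ≡ 0 and those with g(x, y) ≡ 0 (mod 11); the common zeros in that column are the intersection.
  x = 0: f ≡ 0 at y ∈ {10}; g ≡ 0 at y ∈ {9, 10}; common: {10}.
  x = 1: f ≡ 0 at y ∈ {2}; g ≡ 0 at y ∈ ∅; common: ∅.
  x = 2: f ≡ 0 at y ∈ {5}; g ≡ 0 at y ∈ {3, 9}; common: ∅.
  x = 3: f ≡ 0 at y ∈ {8}; g ≡ 0 at y ∈ ∅; common: ∅.
  x = 4: f ≡ 0 at y ∈ {0}; g ≡ 0 at y ∈ ∅; common: ∅.
  x = 5: f ≡ 0 at y ∈ {3}; g ≡ 0 at y ∈ ∅; common: ∅.
  x = 6: f ≡ 0 at y ∈ {6}; g ≡ 0 at y ∈ ∅; common: ∅.
  x = 7: f ≡ 0 at y ∈ {9}; g ≡ 0 at y ∈ {3, 8}; common: ∅.
  x = 8: f ≡ 0 at y ∈ {1}; g ≡ 0 at y ∈ ∅; common: ∅.
  x = 9: f ≡ 0 at y ∈ {4}; g ≡ 0 at y ∈ {7, 8}; common: ∅.
  x = 10: f ≡ 0 at y ∈ {7}; g ≡ 0 at y ∈ {7, 10}; common: {7}.
Collecting: common zeros = {(0, 10), (10, 7)}, so the count is 2.
Comparison with the Bézout bound: 2 ≤ 2 = deg(f)·deg(g), as expected for curves with no common component (the bound is attained).


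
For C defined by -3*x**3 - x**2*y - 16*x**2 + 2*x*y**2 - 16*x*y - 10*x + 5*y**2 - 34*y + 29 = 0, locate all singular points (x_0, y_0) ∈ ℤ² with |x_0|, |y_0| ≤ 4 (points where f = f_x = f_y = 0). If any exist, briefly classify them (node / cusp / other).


Singular points: {(-2, 3)}; classification: node.

Compute partial derivatives:
  f_x = -9*x**2 - 2*x*y - 32*x + 2*y**2 - 16*y - 10.
  f_y = -x**2 + 4*x*y - 16*x + 10*y - 34.
Scan x_0 ∈ {−4, ..., 4}. For each x_0, f_y(x_0, y) is a polynomial in y; find its integer roots y ∈ {−4, ..., 4}, then test f_x and f at those candidates.
  x = -4: f_y(-4, y) = 14 - 6*y; no integer root y with |y| ≤ 4.
  x = -3: f_y(-3, y) = 5 - 2*y; no integer root y with |y| ≤ 4.
  x = -2: f_y(-2, y) = 2*y - 6; vanishes at y ∈ {3}. (-2, 3): f_x = 0, f = 0 — SINGULAR.
  x = -1: f_y(-1, y) = 6*y - 19; no integer root y with |y| ≤ 4.
  x = 0: f_y(0, y) = 10*y - 34; no integer root y with |y| ≤ 4.
  x = 1: f_y(1, y) = 14*y - 51; no integer root y with |y| ≤ 4.
  x = 2: f_y(2, y) = 18*y - 70; no integer root y with |y| ≤ 4.
  x = 3: f_y(3, y) = 22*y - 91; no integer root y with |y| ≤ 4.
  x = 4: f_y(4, y) = 26*y - 114; no integer root y with |y| ≤ 4.
Only singular point on the grid: (-2, 3).
Classify: substitute x = -2 + u, y = 3 + v and expand: f = -3*u**3 - u**2*v - u**2 + 2*u*v**2 + v**2.
No constant or linear terms (consistent with a singular point). Quadratic part: -u**2 + v**2. Cubic part: -3*u**3 - u**2*v + 2*u*v**2.
The quadratic part v**2 - u**2 = (v − u)(v + u) splits into two distinct linear factors, so there are two distinct tangent lines y − 3 = ±(x − -2) — this is a node (ordinary double point).
Classification: node.


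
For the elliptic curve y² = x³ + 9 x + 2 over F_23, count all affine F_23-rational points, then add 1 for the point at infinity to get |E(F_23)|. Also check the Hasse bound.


Affine points = {(0, 5), (0, 18), (1, 9), (1, 14), (11, 11), (11, 12), (13, 4), (13, 19), (15, 4), (15, 19), (17, 10), (17, 13), (18, 4), (18, 19)}; affine count = 14; |E(F_23)| = 15.

Discriminant check: Δ ∝ 4a³ + 27b² = 4·9³ + 27·2² = 4·729 + 27·4 ≡ 11 (mod 23). Nonzero ⇒ E is nonsingular.
For each x ∈ F_23, compute rhs = x³ + 9·x + 2 mod 23, then count y ∈ F_23 with y² ≡ rhs.
  x = 0: rhs = 2, matching y values: 5, 18 (2 points).
  x = 1: rhs = 12, matching y values: 9, 14 (2 points).
  x = 2: rhs = 5, matching y values: none (0 points).
  x = 3: rhs = 10, matching y values: none (0 points).
  x = 4: rhs = 10, matching y values: none (0 points).
  x = 5: rhs = 11, matching y values: none (0 points).
  x = 6: rhs = 19, matching y values: none (0 points).
  x = 7: rhs = 17, matching y values: none (0 points).
  x = 8: rhs = 11, matching y values: none (0 points).
  x = 9: rhs = 7, matching y values: none (0 points).
  x = 10: rhs = 11, matching y values: none (0 points).
  x = 11: rhs = 6, matching y values: 11, 12 (2 points).
  x = 12: rhs = 21, matching y values: none (0 points).
  x = 13: rhs = 16, matching y values: 4, 19 (2 points).
  x = 14: rhs = 20, matching y values: none (0 points).
  x = 15: rhs = 16, matching y values: 4, 19 (2 points).
  x = 16: rhs = 10, matching y values: none (0 points).
  x = 17: rhs = 8, matching y values: 10, 13 (2 points).
  x = 18: rhs = 16, matching y values: 4, 19 (2 points).
  x = 19: rhs = 17, matching y values: none (0 points).
  x = 20: rhs = 17, matching y values: none (0 points).
  x = 21: rhs = 22, matching y values: none (0 points).
  x = 22: rhs = 15, matching y values: none (0 points).
Total affine count: 14.
Full point count |E(F_23)| = 14 + 1 = 15.
Hasse bound: |15 − (23+1)| = |-9| = 9 ≤ 2√23 ≈ 9.5917 ✓.


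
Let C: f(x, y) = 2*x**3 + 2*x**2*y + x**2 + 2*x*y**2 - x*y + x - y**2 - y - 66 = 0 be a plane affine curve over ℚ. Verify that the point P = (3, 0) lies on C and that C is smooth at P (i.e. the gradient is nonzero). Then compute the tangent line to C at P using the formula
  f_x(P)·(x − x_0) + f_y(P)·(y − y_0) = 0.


Tangent line at P: 61*x + 14*y - 183 = 0.

Step 1: f(3, 0) = 0, so P lies on C.
Step 2: partial derivatives
  f_x(x, y) = 6*x**2 + 4*x*y + 2*x + 2*y**2 - y + 1, f_y(x, y) = 2*x**2 + 4*x*y - x - 2*y - 1.
  f_x(P) = 61, f_y(P) = 14 (gradient nonzero, so P is smooth).
Step 3: tangent line at P: 61·(x − 3) + 14·(y − 0) = 0.
Expanding: 61*x + 14*y - 183 = 0.


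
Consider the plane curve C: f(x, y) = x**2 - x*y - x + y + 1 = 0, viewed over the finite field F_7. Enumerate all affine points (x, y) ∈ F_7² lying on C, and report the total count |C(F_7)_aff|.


Affine F_7-points: {(0, 6), (2, 3), (3, 0), (4, 2), (5, 0), (6, 2)}; count = 6.

For each of the 49 pairs (x, y) ∈ F_7², evaluate f(x, y) mod 7. Record the zeros.
  x = 0: [0↦1, 1↦2, 2↦3, 3↦4, 4↦5, 5↦6, 6↦0]  zeros at y ∈ {6}
  x = 1: [0↦1, 1↦1, 2↦1, 3↦1, 4↦1, 5↦1, 6↦1]  zeros at y ∈ ∅
  x = 2: [0↦3, 1↦2, 2↦1, 3↦0, 4↦6, 5↦5, 6↦4]  zeros at y ∈ {3}
  x = 3: [0↦0, 1↦5, 2↦3, 3↦1, 4↦6, 5↦4, 6↦2]  zeros at y ∈ {0}
  x = 4: [0↦6, 1↦3, 2↦0, 3↦4, 4↦1, 5↦5, 6↦2]  zeros at y ∈ {2}
  x = 5: [0↦0, 1↦3, 2↦6, 3↦2, 4↦5, 5↦1, 6↦4]  zeros at y ∈ {0}
  x = 6: [0↦3, 1↦5, 2↦0, 3↦2, 4↦4, 5↦6, 6↦1]  zeros at y ∈ {2}
Collecting zeros: affine points = {(0, 6), (2, 3), (3, 0), (4, 2), (5, 0), (6, 2)}.
Total count |C(F_7)_aff| = 6.


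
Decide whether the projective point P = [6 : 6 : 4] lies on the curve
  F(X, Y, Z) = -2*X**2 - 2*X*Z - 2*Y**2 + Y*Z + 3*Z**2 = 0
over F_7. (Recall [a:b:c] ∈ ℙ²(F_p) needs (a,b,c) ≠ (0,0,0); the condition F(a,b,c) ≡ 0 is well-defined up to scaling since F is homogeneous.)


F(6,6,4) ≡ 6 (mod 7); P is NOT on the curve.

Evaluate F(6, 6, 4) term-by-term (mod 7).
  -2*X**2 ↦ -2·36·1·1 = -72
  -2*X*Z ↦ -2·6·1·4 = -48
  -2*Y**2 ↦ -2·1·36·1 = -72
  Y*Z ↦ 1·1·6·4 = 24
  3*Z**2 ↦ 3·1·1·16 = 48
Sum: F(6, 6, 4) = (-72) + (-48) + (-72) + (24) + (48) = -120.
Reducing mod 7: -120 ≡ 6 (mod 7).
Since F(a, b, c) ≡ 6 ≠ 0 (mod 7), P does NOT lie on the curve.


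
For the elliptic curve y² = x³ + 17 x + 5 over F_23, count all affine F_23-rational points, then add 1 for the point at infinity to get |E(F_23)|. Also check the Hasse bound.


Affine points = {(1, 0), (2, 1), (2, 22), (5, 10), (5, 13), (6, 1), (6, 22), (8, 3), (8, 20), (9, 6), (9, 17), (10, 5), (10, 18), (13, 10), (13, 13), (15, 1), (15, 22), (16, 7), (16, 16), (17, 3), (17, 20), (18, 5), (18, 18), (21, 3), (21, 20)}; affine count = 25; |E(F_23)| = 26.

Discriminant check: Δ ∝ 4a³ + 27b² = 4·17³ + 27·5² = 4·4913 + 27·25 ≡ 18 (mod 23). Nonzero ⇒ E is nonsingular.
For each x ∈ F_23, compute rhs = x³ + 17·x + 5 mod 23, then count y ∈ F_23 with y² ≡ rhs.
  x = 0: rhs = 5, matching y values: none (0 points).
  x = 1: rhs = 0, matching y values: 0 (1 points).
  x = 2: rhs = 1, matching y values: 1, 22 (2 points).
  x = 3: rhs = 14, matching y values: none (0 points).
  x = 4: rhs = 22, matching y values: none (0 points).
  x = 5: rhs = 8, matching y values: 10, 13 (2 points).
  x = 6: rhs = 1, matching y values: 1, 22 (2 points).
  x = 7: rhs = 7, matching y values: none (0 points).
  x = 8: rhs = 9, matching y values: 3, 20 (2 points).
  x = 9: rhs = 13, matching y values: 6, 17 (2 points).
  x = 10: rhs = 2, matching y values: 5, 18 (2 points).
  x = 11: rhs = 5, matching y values: none (0 points).
  x = 12: rhs = 5, matching y values: none (0 points).
  x = 13: rhs = 8, matching y values: 10, 13 (2 points).
  x = 14: rhs = 20, matching y values: none (0 points).
  x = 15: rhs = 1, matching y values: 1, 22 (2 points).
  x = 16: rhs = 3, matching y values: 7, 16 (2 points).
  x = 17: rhs = 9, matching y values: 3, 20 (2 points).
  x = 18: rhs = 2, matching y values: 5, 18 (2 points).
  x = 19: rhs = 11, matching y values: none (0 points).
  x = 20: rhs = 19, matching y values: none (0 points).
  x = 21: rhs = 9, matching y values: 3, 20 (2 points).
  x = 22: rhs = 10, matching y values: none (0 points).
Total affine count: 25.
Full point count |E(F_23)| = 25 + 1 = 26.
Hasse bound: |26 − (23+1)| = |2| = 2 ≤ 2√23 ≈ 9.5917 ✓.


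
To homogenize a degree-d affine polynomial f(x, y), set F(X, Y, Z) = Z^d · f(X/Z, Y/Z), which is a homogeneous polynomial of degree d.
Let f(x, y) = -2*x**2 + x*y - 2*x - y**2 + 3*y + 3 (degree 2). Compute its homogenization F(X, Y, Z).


F(X, Y, Z) = -2*X**2 + X*Y - 2*X*Z - Y**2 + 3*Y*Z + 3*Z**2

deg(f) = 2.
Substitute x = X/Z, y = Y/Z into f, then multiply by Z^2.
  monomial -2·x^2·y^0 ↦ -2·X^2·Y^0·Z^0.
  monomial 1·x^1·y^1 ↦ 1·X^1·Y^1·Z^0.
  monomial -2·x^1·y^0 ↦ -2·X^1·Y^0·Z^1.
  monomial -1·x^0·y^2 ↦ -1·X^0·Y^2·Z^0.
  monomial 3·x^0·y^1 ↦ 3·X^0·Y^1·Z^1.
  monomial 3·x^0·y^0 ↦ 3·X^0·Y^0·Z^2.
Collecting: F(X, Y, Z) = -2*X**2 + X*Y - 2*X*Z - Y**2 + 3*Y*Z + 3*Z**2.


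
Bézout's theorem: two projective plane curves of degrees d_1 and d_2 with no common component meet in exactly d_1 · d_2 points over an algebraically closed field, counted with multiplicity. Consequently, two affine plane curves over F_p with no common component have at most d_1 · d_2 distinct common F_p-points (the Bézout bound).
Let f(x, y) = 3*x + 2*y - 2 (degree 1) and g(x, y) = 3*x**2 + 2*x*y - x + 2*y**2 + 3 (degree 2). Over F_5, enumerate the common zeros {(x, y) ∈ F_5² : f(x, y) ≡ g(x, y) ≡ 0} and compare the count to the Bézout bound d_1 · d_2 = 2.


Common zeros: {(0, 1)}; count = 1; Bézout bound = 2.

deg(f) = 1, deg(g) = 2, so Bézout bound = 2.
Scan x ∈ F_5. For each x, list the y ∈ F_5 with f(x, y) ≡ 0 and those with g(x, y) ≡ 0 (mod 5); the common zeros in that column are the intersection.
  x = 0: f ≡ 0 at y ∈ {1}; g ≡ 0 at y ∈ {1, 4}; common: {1}.
  x = 1: f ≡ 0 at y ∈ {2}; g ≡ 0 at y ∈ {0, 4}; common: ∅.
  x = 2: f ≡ 0 at y ∈ {3}; g ≡ 0 at y ∈ ∅; common: ∅.
  x = 3: f ≡ 0 at y ∈ {4}; g ≡ 0 at y ∈ {1}; common: ∅.
  x = 4: f ≡ 0 at y ∈ {0}; g ≡ 0 at y ∈ ∅; common: ∅.
Collecting: common zeros = {(0, 1)}, so the count is 1.
Comparison with the Bézout bound: 1 ≤ 2 = deg(f)·deg(g), as expected for curves with no common component (the affine F_5-count falls short of the bound because intersections may lie at infinity, over extension fields, or carry multiplicity).


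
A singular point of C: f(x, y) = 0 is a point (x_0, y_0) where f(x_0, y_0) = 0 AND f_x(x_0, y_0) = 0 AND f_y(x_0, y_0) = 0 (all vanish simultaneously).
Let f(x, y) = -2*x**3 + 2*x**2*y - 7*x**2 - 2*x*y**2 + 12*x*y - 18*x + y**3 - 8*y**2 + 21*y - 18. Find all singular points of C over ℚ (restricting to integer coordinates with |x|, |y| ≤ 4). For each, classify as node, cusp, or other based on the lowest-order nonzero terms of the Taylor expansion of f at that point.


Singular points: {(0, 3)}; classification: node.

Compute partial derivatives:
  f_x = -6*x**2 + 4*x*y - 14*x - 2*y**2 + 12*y - 18.
  f_y = 2*x**2 - 4*x*y + 12*x + 3*y**2 - 16*y + 21.
Scan x_0 ∈ {−4, ..., 4}. For each x_0, f_y(x_0, y) is a polynomial in y; find its integer roots y ∈ {−4, ..., 4}, then test f_x and f at those candidates.
  x = -4: f_y(-4, y) = 3*y**2 + 5; no integer root y with |y| ≤ 4.
  x = -3: f_y(-3, y) = 3*y**2 - 4*y + 3; no integer root y with |y| ≤ 4.
  x = -2: f_y(-2, y) = 3*y**2 - 8*y + 5; vanishes at y ∈ {1}. (-2, 1): f_x = -12 ≠ 0.
  x = -1: f_y(-1, y) = 3*y**2 - 12*y + 11; no integer root y with |y| ≤ 4.
  x = 0: f_y(0, y) = 3*y**2 - 16*y + 21; vanishes at y ∈ {3}. (0, 3): f_x = 0, f = 0 — SINGULAR.
  x = 1: f_y(1, y) = 3*y**2 - 20*y + 35; no integer root y with |y| ≤ 4.
  x = 2: f_y(2, y) = 3*y**2 - 24*y + 53; no integer root y with |y| ≤ 4.
  x = 3: f_y(3, y) = 3*y**2 - 28*y + 75; no integer root y with |y| ≤ 4.
  x = 4: f_y(4, y) = 3*y**2 - 32*y + 101; no integer root y with |y| ≤ 4.
Only singular point on the grid: (0, 3).
Classify: substitute x = 0 + u, y = 3 + v and expand: f = -2*u**3 + 2*u**2*v - u**2 - 2*u*v**2 + v**3 + v**2.
No constant or linear terms (consistent with a singular point). Quadratic part: -u**2 + v**2. Cubic part: -2*u**3 + 2*u**2*v - 2*u*v**2 + v**3.
The quadratic part v**2 - u**2 = (v − u)(v + u) splits into two distinct linear factors, so there are two distinct tangent lines y − 3 = ±(x − 0) — this is a node (ordinary double point).
Classification: node.


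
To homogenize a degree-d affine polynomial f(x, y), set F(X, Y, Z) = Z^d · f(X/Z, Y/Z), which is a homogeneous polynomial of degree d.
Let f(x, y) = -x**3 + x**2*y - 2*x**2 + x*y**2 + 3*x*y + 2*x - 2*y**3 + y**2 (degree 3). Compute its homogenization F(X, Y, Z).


F(X, Y, Z) = -X**3 + X**2*Y - 2*X**2*Z + X*Y**2 + 3*X*Y*Z + 2*X*Z**2 - 2*Y**3 + Y**2*Z

deg(f) = 3.
Substitute x = X/Z, y = Y/Z into f, then multiply by Z^3.
  monomial -1·x^3·y^0 ↦ -1·X^3·Y^0·Z^0.
  monomial 1·x^2·y^1 ↦ 1·X^2·Y^1·Z^0.
  monomial -2·x^2·y^0 ↦ -2·X^2·Y^0·Z^1.
  monomial 1·x^1·y^2 ↦ 1·X^1·Y^2·Z^0.
  monomial 3·x^1·y^1 ↦ 3·X^1·Y^1·Z^1.
  monomial 2·x^1·y^0 ↦ 2·X^1·Y^0·Z^2.
  monomial -2·x^0·y^3 ↦ -2·X^0·Y^3·Z^0.
  monomial 1·x^0·y^2 ↦ 1·X^0·Y^2·Z^1.
Collecting: F(X, Y, Z) = -X**3 + X**2*Y - 2*X**2*Z + X*Y**2 + 3*X*Y*Z + 2*X*Z**2 - 2*Y**3 + Y**2*Z.


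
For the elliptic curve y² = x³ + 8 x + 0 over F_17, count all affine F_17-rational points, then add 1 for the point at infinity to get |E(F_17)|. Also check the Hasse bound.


Affine points = {(0, 0), (1, 3), (1, 14), (3, 0), (6, 3), (6, 14), (7, 5), (7, 12), (8, 7), (8, 10), (9, 6), (9, 11), (10, 3), (10, 14), (11, 5), (11, 12), (14, 0), (16, 5), (16, 12)}; affine count = 19; |E(F_17)| = 20.

Discriminant check: Δ ∝ 4a³ + 27b² = 4·8³ + 27·0² = 4·512 + 27·0 ≡ 8 (mod 17). Nonzero ⇒ E is nonsingular.
For each x ∈ F_17, compute rhs = x³ + 8·x + 0 mod 17, then count y ∈ F_17 with y² ≡ rhs.
  x = 0: rhs = 0, matching y values: 0 (1 points).
  x = 1: rhs = 9, matching y values: 3, 14 (2 points).
  x = 2: rhs = 7, matching y values: none (0 points).
  x = 3: rhs = 0, matching y values: 0 (1 points).
  x = 4: rhs = 11, matching y values: none (0 points).
  x = 5: rhs = 12, matching y values: none (0 points).
  x = 6: rhs = 9, matching y values: 3, 14 (2 points).
  x = 7: rhs = 8, matching y values: 5, 12 (2 points).
  x = 8: rhs = 15, matching y values: 7, 10 (2 points).
  x = 9: rhs = 2, matching y values: 6, 11 (2 points).
  x = 10: rhs = 9, matching y values: 3, 14 (2 points).
  x = 11: rhs = 8, matching y values: 5, 12 (2 points).
  x = 12: rhs = 5, matching y values: none (0 points).
  x = 13: rhs = 6, matching y values: none (0 points).
  x = 14: rhs = 0, matching y values: 0 (1 points).
  x = 15: rhs = 10, matching y values: none (0 points).
  x = 16: rhs = 8, matching y values: 5, 12 (2 points).
Total affine count: 19.
Full point count |E(F_17)| = 19 + 1 = 20.
Hasse bound: |20 − (17+1)| = |2| = 2 ≤ 2√17 ≈ 8.2462 ✓.


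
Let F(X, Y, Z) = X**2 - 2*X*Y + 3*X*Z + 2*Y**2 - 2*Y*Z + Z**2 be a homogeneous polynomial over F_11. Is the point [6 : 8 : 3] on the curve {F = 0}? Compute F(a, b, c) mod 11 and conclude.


F(6,8,3) ≡ 6 (mod 11); P is NOT on the curve.

Evaluate F(6, 8, 3) term-by-term (mod 11).
  X**2 ↦ 1·36·1·1 = 36
  -2*X*Y ↦ -2·6·8·1 = -96
  3*X*Z ↦ 3·6·1·3 = 54
  2*Y**2 ↦ 2·1·64·1 = 128
  -2*Y*Z ↦ -2·1·8·3 = -48
  Z**2 ↦ 1·1·1·9 = 9
Sum: F(6, 8, 3) = (36) + (-96) + (54) + (128) + (-48) + (9) = 83.
Reducing mod 11: 83 ≡ 6 (mod 11).
Since F(a, b, c) ≡ 6 ≠ 0 (mod 11), P does NOT lie on the curve.


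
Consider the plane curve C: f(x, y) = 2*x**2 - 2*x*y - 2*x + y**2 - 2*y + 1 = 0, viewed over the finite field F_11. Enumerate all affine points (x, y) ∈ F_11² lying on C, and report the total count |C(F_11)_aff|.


Affine F_11-points: {(0, 1), (1, 7), (1, 8), (2, 1), (2, 5), (3, 9), (3, 10), (4, 5), (7, 7), (7, 9), (8, 8), (8, 10)}; count = 12.

For each of the 121 pairs (x, y) ∈ F_11², evaluate f(x, y) mod 11. Record the zeros.
  x = 0: [0↦1, 1↦0, 2↦1, 3↦4, 4↦9, 5↦5, 6↦3, 7↦3, 8↦5, 9↦9, 10↦4]  zeros at y ∈ {1}
  x = 1: [0↦1, 1↦9, 2↦8, 3↦9, 4↦1, 5↦6, 6↦2, 7↦0, 8↦0, 9↦2, 10↦6]  zeros at y ∈ {7, 8}
  x = 2: [0↦5, 1↦0, 2↦8, 3↦7, 4↦8, 5↦0, 6↦5, 7↦1, 8↦10, 9↦10, 10↦1]  zeros at y ∈ {1, 5}
  x = 3: [0↦2, 1↦6, 2↦1, 3↦9, 4↦8, 5↦9, 6↦1, 7↦6, 8↦2, 9↦0, 10↦0]  zeros at y ∈ {9, 10}
  x = 4: [0↦3, 1↦5, 2↦9, 3↦4, 4↦1, 5↦0, 6↦1, 7↦4, 8↦9, 9↦5, 10↦3]  zeros at y ∈ {5}
  x = 5: [0↦8, 1↦8, 2↦10, 3↦3, 4↦9, 5↦6, 6↦5, 7↦6, 8↦9, 9↦3, 10↦10]  zeros at y ∈ ∅
  x = 6: [0↦6, 1↦4, 2↦4, 3↦6, 4↦10, 5↦5, 6↦2, 7↦1, 8↦2, 9↦5, 10↦10]  zeros at y ∈ ∅
  x = 7: [0↦8, 1↦4, 2↦2, 3↦2, 4↦4, 5↦8, 6↦3, 7↦0, 8↦10, 9↦0, 10↦3]  zeros at y ∈ {7, 9}
  x = 8: [0↦3, 1↦8, 2↦4, 3↦2, 4↦2, 5↦4, 6↦8, 7↦3, 8↦0, 9↦10, 10↦0]  zeros at y ∈ {8, 10}
  x = 9: [0↦2, 1↦5, 2↦10, 3↦6, 4↦4, 5↦4, 6↦6, 7↦10, 8↦5, 9↦2, 10↦1]  zeros at y ∈ ∅
  x = 10: [0↦5, 1↦6, 2↦9, 3↦3, 4↦10, 5↦8, 6↦8, 7↦10, 8↦3, 9↦9, 10↦6]  zeros at y ∈ ∅
Collecting zeros: affine points = {(0, 1), (1, 7), (1, 8), (2, 1), (2, 5), (3, 9), (3, 10), (4, 5), (7, 7), (7, 9), (8, 8), (8, 10)}.
Total count |C(F_11)_aff| = 12.


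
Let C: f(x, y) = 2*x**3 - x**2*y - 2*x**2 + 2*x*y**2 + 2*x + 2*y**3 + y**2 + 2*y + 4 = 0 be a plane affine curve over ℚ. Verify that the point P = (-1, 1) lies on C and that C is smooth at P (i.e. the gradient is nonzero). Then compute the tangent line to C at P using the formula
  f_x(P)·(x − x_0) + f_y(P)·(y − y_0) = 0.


Tangent line at P: 16*x + 5*y + 11 = 0.

Step 1: f(-1, 1) = 0, so P lies on C.
Step 2: partial derivatives
  f_x(x, y) = 6*x**2 - 2*x*y - 4*x + 2*y**2 + 2, f_y(x, y) = -x**2 + 4*x*y + 6*y**2 + 2*y + 2.
  f_x(P) = 16, f_y(P) = 5 (gradient nonzero, so P is smooth).
Step 3: tangent line at P: 16·(x − -1) + 5·(y − 1) = 0.
Expanding: 16*x + 5*y + 11 = 0.


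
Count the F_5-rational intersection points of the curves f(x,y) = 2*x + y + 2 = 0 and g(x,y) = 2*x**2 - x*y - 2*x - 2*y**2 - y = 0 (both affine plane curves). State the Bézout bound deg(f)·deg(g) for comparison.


Common zeros: {(2, 4)}; count = 1; Bézout bound = 2.

deg(f) = 1, deg(g) = 2, so Bézout bound = 2.
Scan x ∈ F_5. For each x, list the y ∈ F_5 with f(x, y) ≡ 0 and those with g(x, y) ≡ 0 (mod 5); the common zeros in that column are the intersection.
  x = 0: f ≡ 0 at y ∈ {3}; g ≡ 0 at y ∈ {0, 2}; common: ∅.
  x = 1: f ≡ 0 at y ∈ {1}; g ≡ 0 at y ∈ {0, 4}; common: ∅.
  x = 2: f ≡ 0 at y ∈ {4}; g ≡ 0 at y ∈ {2, 4}; common: {4}.
  x = 3: f ≡ 0 at y ∈ {2}; g ≡ 0 at y ∈ ∅; common: ∅.
  x = 4: f ≡ 0 at y ∈ {0}; g ≡ 0 at y ∈ ∅; common: ∅.
Collecting: common zeros = {(2, 4)}, so the count is 1.
Comparison with the Bézout bound: 1 ≤ 2 = deg(f)·deg(g), as expected for curves with no common component (the affine F_5-count falls short of the bound because intersections may lie at infinity, over extension fields, or carry multiplicity).


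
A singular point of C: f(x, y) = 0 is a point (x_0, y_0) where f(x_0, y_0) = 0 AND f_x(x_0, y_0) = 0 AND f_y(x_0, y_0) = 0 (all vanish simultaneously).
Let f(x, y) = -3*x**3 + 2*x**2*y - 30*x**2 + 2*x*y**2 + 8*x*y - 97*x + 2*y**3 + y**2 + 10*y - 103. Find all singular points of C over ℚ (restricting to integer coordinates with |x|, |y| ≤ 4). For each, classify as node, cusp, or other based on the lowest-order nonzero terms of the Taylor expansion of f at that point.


Singular points: {(-3, 1)}; classification: node.

Compute partial derivatives:
  f_x = -9*x**2 + 4*x*y - 60*x + 2*y**2 + 8*y - 97.
  f_y = 2*x**2 + 4*x*y + 8*x + 6*y**2 + 2*y + 10.
Scan x_0 ∈ {−4, ..., 4}. For each x_0, f_y(x_0, y) is a polynomial in y; find its integer roots y ∈ {−4, ..., 4}, then test f_x and f at those candidates.
  x = -4: f_y(-4, y) = 6*y**2 - 14*y + 10; no integer root y with |y| ≤ 4.
  x = -3: f_y(-3, y) = 6*y**2 - 10*y + 4; vanishes at y ∈ {1}. (-3, 1): f_x = 0, f = 0 — SINGULAR.
  x = -2: f_y(-2, y) = 6*y**2 - 6*y + 2; no integer root y with |y| ≤ 4.
  x = -1: f_y(-1, y) = 6*y**2 - 2*y + 4; no integer root y with |y| ≤ 4.
  x = 0: f_y(0, y) = 6*y**2 + 2*y + 10; no integer root y with |y| ≤ 4.
  x = 1: f_y(1, y) = 6*y**2 + 6*y + 20; no integer root y with |y| ≤ 4.
  x = 2: f_y(2, y) = 6*y**2 + 10*y + 34; no integer root y with |y| ≤ 4.
  x = 3: f_y(3, y) = 6*y**2 + 14*y + 52; no integer root y with |y| ≤ 4.
  x = 4: f_y(4, y) = 6*y**2 + 18*y + 74; no integer root y with |y| ≤ 4.
Only singular point on the grid: (-3, 1).
Classify: substitute x = -3 + u, y = 1 + v and expand: f = -3*u**3 + 2*u**2*v - u**2 + 2*u*v**2 + 2*v**3 + v**2.
No constant or linear terms (consistent with a singular point). Quadratic part: -u**2 + v**2. Cubic part: -3*u**3 + 2*u**2*v + 2*u*v**2 + 2*v**3.
The quadratic part v**2 - u**2 = (v − u)(v + u) splits into two distinct linear factors, so there are two distinct tangent lines y − 1 = ±(x − -3) — this is a node (ordinary double point).
Classification: node.


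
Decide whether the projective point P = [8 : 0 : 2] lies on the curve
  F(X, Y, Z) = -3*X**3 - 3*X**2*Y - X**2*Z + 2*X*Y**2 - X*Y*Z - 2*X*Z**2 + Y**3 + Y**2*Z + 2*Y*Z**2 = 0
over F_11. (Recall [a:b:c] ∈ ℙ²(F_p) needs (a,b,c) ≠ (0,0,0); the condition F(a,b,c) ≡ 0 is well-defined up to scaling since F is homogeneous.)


F(8,0,2) ≡ 10 (mod 11); P is NOT on the curve.

Evaluate F(8, 0, 2) term-by-term (mod 11).
  -3*X**3 ↦ -3·512·1·1 = -1536
  -3*X**2*Y ↦ -3·64·0·1 = 0
  -X**2*Z ↦ -1·64·1·2 = -128
  2*X*Y**2 ↦ 2·8·0·1 = 0
  -X*Y*Z ↦ -1·8·0·2 = 0
  -2*X*Z**2 ↦ -2·8·1·4 = -64
  Y**3 ↦ 1·1·0·1 = 0
  Y**2*Z ↦ 1·1·0·2 = 0
  2*Y*Z**2 ↦ 2·1·0·4 = 0
Sum: F(8, 0, 2) = (-1536) + (0) + (-128) + (0) + (0) + (-64) + (0) + (0) + (0) = -1728.
Reducing mod 11: -1728 ≡ 10 (mod 11).
Since F(a, b, c) ≡ 10 ≠ 0 (mod 11), P does NOT lie on the curve.


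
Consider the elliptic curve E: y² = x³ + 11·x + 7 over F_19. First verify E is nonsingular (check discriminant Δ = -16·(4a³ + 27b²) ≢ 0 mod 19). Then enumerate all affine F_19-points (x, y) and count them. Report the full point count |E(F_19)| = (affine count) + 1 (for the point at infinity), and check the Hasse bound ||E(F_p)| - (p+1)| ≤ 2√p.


Affine points = {(0, 8), (0, 11), (1, 0), (4, 1), (4, 18), (5, 4), (5, 15), (6, 2), (6, 17), (7, 3), (7, 16), (12, 9), (12, 10), (14, 6), (14, 13), (16, 2), (16, 17)}; affine count = 17; |E(F_19)| = 18.

Discriminant check: Δ ∝ 4a³ + 27b² = 4·11³ + 27·7² = 4·1331 + 27·49 ≡ 16 (mod 19). Nonzero ⇒ E is nonsingular.
For each x ∈ F_19, compute rhs = x³ + 11·x + 7 mod 19, then count y ∈ F_19 with y² ≡ rhs.
  x = 0: rhs = 7, matching y values: 8, 11 (2 points).
  x = 1: rhs = 0, matching y values: 0 (1 points).
  x = 2: rhs = 18, matching y values: none (0 points).
  x = 3: rhs = 10, matching y values: none (0 points).
  x = 4: rhs = 1, matching y values: 1, 18 (2 points).
  x = 5: rhs = 16, matching y values: 4, 15 (2 points).
  x = 6: rhs = 4, matching y values: 2, 17 (2 points).
  x = 7: rhs = 9, matching y values: 3, 16 (2 points).
  x = 8: rhs = 18, matching y values: none (0 points).
  x = 9: rhs = 18, matching y values: none (0 points).
  x = 10: rhs = 15, matching y values: none (0 points).
  x = 11: rhs = 15, matching y values: none (0 points).
  x = 12: rhs = 5, matching y values: 9, 10 (2 points).
  x = 13: rhs = 10, matching y values: none (0 points).
  x = 14: rhs = 17, matching y values: 6, 13 (2 points).
  x = 15: rhs = 13, matching y values: none (0 points).
  x = 16: rhs = 4, matching y values: 2, 17 (2 points).
  x = 17: rhs = 15, matching y values: none (0 points).
  x = 18: rhs = 14, matching y values: none (0 points).
Total affine count: 17.
Full point count |E(F_19)| = 17 + 1 = 18.
Hasse bound: |18 − (19+1)| = |-2| = 2 ≤ 2√19 ≈ 8.7178 ✓.


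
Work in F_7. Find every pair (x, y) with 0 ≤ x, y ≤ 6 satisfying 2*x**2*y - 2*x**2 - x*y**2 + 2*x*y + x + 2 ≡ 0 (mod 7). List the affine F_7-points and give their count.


Affine F_7-points: {(2, 3), (3, 4), (4, 4), (4, 6), (6, 1), (6, 6)}; count = 6.

For each of the 49 pairs (x, y) ∈ F_7², evaluate f(x, y) mod 7. Record the zeros.
  x = 0: [0↦2, 1↦2, 2↦2, 3↦2, 4↦2, 5↦2, 6↦2]  zeros at y ∈ ∅
  x = 1: [0↦1, 1↦4, 2↦5, 3↦4, 4↦1, 5↦3, 6↦3]  zeros at y ∈ ∅
  x = 2: [0↦3, 1↦6, 2↦5, 3↦0, 4↦5, 5↦6, 6↦3]  zeros at y ∈ {3}
  x = 3: [0↦1, 1↦1, 2↦2, 3↦4, 4↦0, 5↦4, 6↦2]  zeros at y ∈ {4}
  x = 4: [0↦2, 1↦3, 2↦3, 3↦2, 4↦0, 5↦4, 6↦0]  zeros at y ∈ {4, 6}
  x = 5: [0↦6, 1↦5, 2↦1, 3↦1, 4↦5, 5↦6, 6↦4]  zeros at y ∈ ∅
  x = 6: [0↦6, 1↦0, 2↦3, 3↦1, 4↦1, 5↦3, 6↦0]  zeros at y ∈ {1, 6}
Collecting zeros: affine points = {(2, 3), (3, 4), (4, 4), (4, 6), (6, 1), (6, 6)}.
Total count |C(F_7)_aff| = 6.


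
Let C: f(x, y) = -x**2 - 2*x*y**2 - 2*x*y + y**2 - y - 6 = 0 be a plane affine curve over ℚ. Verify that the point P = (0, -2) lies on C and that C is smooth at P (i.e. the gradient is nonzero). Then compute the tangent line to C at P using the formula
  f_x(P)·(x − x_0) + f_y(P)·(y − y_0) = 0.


Tangent line at P: -4*x - 5*y - 10 = 0.

Step 1: f(0, -2) = 0, so P lies on C.
Step 2: partial derivatives
  f_x(x, y) = -2*x - 2*y**2 - 2*y, f_y(x, y) = -4*x*y - 2*x + 2*y - 1.
  f_x(P) = -4, f_y(P) = -5 (gradient nonzero, so P is smooth).
Step 3: tangent line at P: -4·(x − 0) + -5·(y − -2) = 0.
Expanding: -4*x - 5*y - 10 = 0.


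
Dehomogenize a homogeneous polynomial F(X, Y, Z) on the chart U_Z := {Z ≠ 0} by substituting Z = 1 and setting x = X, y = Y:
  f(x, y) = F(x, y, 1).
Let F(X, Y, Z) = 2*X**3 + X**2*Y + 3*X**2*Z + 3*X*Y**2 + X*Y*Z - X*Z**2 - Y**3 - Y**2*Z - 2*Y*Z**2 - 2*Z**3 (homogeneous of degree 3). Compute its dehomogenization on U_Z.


f(x, y) = 2*x**3 + x**2*y + 3*x**2 + 3*x*y**2 + x*y - x - y**3 - y**2 - 2*y - 2

On U_Z we set Z = 1. Each monomial c·X^i·Y^j·Z^k in F becomes c·x^i·y^j·1^k = c·x^i·y^j.
Substituting Z = 1: F(X, Y, 1) = 2*x**3 + x**2*y + 3*x**2 + 3*x*y**2 + x*y - x - y**3 - y**2 - 2*y - 2.
Note: deg(f) ≤ deg(F) = 3; strict inequality happens when F is divisible by Z (lost terms).


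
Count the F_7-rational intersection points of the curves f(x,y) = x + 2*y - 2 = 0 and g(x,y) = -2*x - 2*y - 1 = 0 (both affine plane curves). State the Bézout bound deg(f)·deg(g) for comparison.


Common zeros: {(4, 6)}; count = 1; Bézout bound = 1.

deg(f) = 1, deg(g) = 1, so Bézout bound = 1.
Scan x ∈ F_7. For each x, list the y ∈ F_7 with f(x, y) ≡ 0 and those with g(x, y) ≡ 0 (mod 7); the common zeros in that column are the intersection.
  x = 0: f ≡ 0 at y ∈ {1}; g ≡ 0 at y ∈ {3}; common: ∅.
  x = 1: f ≡ 0 at y ∈ {4}; g ≡ 0 at y ∈ {2}; common: ∅.
  x = 2: f ≡ 0 at y ∈ {0}; g ≡ 0 at y ∈ {1}; common: ∅.
  x = 3: f ≡ 0 at y ∈ {3}; g ≡ 0 at y ∈ {0}; common: ∅.
  x = 4: f ≡ 0 at y ∈ {6}; g ≡ 0 at y ∈ {6}; common: {6}.
  x = 5: f ≡ 0 at y ∈ {2}; g ≡ 0 at y ∈ {5}; common: ∅.
  x = 6: f ≡ 0 at y ∈ {5}; g ≡ 0 at y ∈ {4}; common: ∅.
Collecting: common zeros = {(4, 6)}, so the count is 1.
Comparison with the Bézout bound: 1 ≤ 1 = deg(f)·deg(g), as expected for curves with no common component (the bound is attained).


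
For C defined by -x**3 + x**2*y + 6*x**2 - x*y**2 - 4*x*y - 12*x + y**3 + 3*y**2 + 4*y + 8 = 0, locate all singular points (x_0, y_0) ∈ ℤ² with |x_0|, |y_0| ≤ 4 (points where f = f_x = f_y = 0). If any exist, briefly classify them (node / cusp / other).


Singular points: {(2, 0)}; classification: cusp.

Compute partial derivatives:
  f_x = -3*x**2 + 2*x*y + 12*x - y**2 - 4*y - 12.
  f_y = x**2 - 2*x*y - 4*x + 3*y**2 + 6*y + 4.
Scan x_0 ∈ {−4, ..., 4}. For each x_0, f_y(x_0, y) is a polynomial in y; find its integer roots y ∈ {−4, ..., 4}, then test f_x and f at those candidates.
  x = -4: f_y(-4, y) = 3*y**2 + 14*y + 36; no integer root y with |y| ≤ 4.
  x = -3: f_y(-3, y) = 3*y**2 + 12*y + 25; no integer root y with |y| ≤ 4.
  x = -2: f_y(-2, y) = 3*y**2 + 10*y + 16; no integer root y with |y| ≤ 4.
  x = -1: f_y(-1, y) = 3*y**2 + 8*y + 9; no integer root y with |y| ≤ 4.
  x = 0: f_y(0, y) = 3*y**2 + 6*y + 4; no integer root y with |y| ≤ 4.
  x = 1: f_y(1, y) = 3*y**2 + 4*y + 1; vanishes at y ∈ {-1}. (1, -1): f_x = -2 ≠ 0.
  x = 2: f_y(2, y) = 3*y**2 + 2*y; vanishes at y ∈ {0}. (2, 0): f_x = 0, f = 0 — SINGULAR.
  x = 3: f_y(3, y) = 3*y**2 + 1; no integer root y with |y| ≤ 4.
  x = 4: f_y(4, y) = 3*y**2 - 2*y + 4; no integer root y with |y| ≤ 4.
Only singular point on the grid: (2, 0).
Classify: substitute x = 2 + u, y = 0 + v and expand: f = -u**3 + u**2*v - u*v**2 + v**3 + v**2.
No constant or linear terms (consistent with a singular point). Quadratic part: v**2. Cubic part: -u**3 + u**2*v - u*v**2 + v**3.
The quadratic part v**2 is a perfect square, so there is a single (double) tangent line v = 0, i.e. y = 0. Restricting the cubic part to that line (v = 0) leaves -u**3 ≠ 0, so f is not divisible by v and the branch is v² ≈ u**3 to lowest order — this is a cusp.
Classification: cusp.
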